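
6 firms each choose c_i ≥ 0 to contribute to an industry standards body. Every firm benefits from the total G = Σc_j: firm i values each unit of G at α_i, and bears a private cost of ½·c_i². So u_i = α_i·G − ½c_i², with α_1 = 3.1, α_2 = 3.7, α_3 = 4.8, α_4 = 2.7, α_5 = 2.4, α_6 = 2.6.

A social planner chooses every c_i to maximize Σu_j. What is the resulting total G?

Planner FOC: ∂(Σu_j)/∂c_i = (Σα_j) − c_i = 0, so c_i^SO = Σα_j = 19.3 for every i; G^SO = 115.8.

115.8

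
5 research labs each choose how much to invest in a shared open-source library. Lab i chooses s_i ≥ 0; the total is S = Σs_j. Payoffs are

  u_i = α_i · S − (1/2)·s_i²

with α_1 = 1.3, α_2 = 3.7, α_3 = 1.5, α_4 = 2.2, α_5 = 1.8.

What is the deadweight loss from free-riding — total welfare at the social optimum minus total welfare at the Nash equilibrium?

Lab i's FOC: ∂u_i/∂s_i = α_i − s_i = 0, so s_i* = α_i.
NE contributions = (1.3, 3.7, 1.5, 2.2, 1.8); S = 10.5.
W^NE = (Σα)·S − ½Σα_i² = 10.5² − ½·25.71 = 97.395.
Planner sets s_i = Σα_j = 10.5 for every i, so S^SO = 5·10.5 = 52.5.
W^SO = (Σα)·S^SO − ½·5·(Σα)² = (5/2)·10.5² = 275.625.
Deadweight loss = W^SO − W^NE = 178.23.

178.23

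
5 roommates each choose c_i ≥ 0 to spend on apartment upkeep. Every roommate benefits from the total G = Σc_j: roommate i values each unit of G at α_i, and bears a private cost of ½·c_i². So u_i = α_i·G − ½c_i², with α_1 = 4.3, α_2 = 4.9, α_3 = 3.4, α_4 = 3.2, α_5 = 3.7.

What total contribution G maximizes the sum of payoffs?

97.5

Planner FOC: ∂(Σu_j)/∂c_i = (Σα_j) − c_i = 0, so c_i^SO = Σα_j = 19.5 for every i; G^SO = 97.5.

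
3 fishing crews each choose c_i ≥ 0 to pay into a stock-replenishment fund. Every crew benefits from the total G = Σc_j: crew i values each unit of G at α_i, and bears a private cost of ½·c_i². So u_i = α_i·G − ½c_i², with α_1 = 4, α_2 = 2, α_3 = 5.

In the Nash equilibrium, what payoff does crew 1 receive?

Crew i's FOC: ∂u_i/∂c_i = α_i − c_i = 0, so c_i* = α_i.
NE contributions = (4, 2, 5); G = 11.
u_1 = α_1·G − ½·(c_1)² = 4·11 − ½·4² = 36.

36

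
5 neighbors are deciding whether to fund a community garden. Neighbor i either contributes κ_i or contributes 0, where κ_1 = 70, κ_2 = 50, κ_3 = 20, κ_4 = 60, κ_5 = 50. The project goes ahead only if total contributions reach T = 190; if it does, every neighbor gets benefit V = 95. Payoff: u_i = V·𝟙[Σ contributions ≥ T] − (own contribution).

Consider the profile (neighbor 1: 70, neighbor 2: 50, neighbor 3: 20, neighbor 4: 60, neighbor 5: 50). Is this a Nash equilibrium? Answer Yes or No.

No

Total = 250 ≥ 190: provided.
Neighbor 1 (pledges 70, payoff 25): dropping to 0 → total 180, payoff 0. No gain.
Neighbor 2 (pledges 50, payoff 45): dropping to 0 → total 200, payoff 95. Profitable deviation.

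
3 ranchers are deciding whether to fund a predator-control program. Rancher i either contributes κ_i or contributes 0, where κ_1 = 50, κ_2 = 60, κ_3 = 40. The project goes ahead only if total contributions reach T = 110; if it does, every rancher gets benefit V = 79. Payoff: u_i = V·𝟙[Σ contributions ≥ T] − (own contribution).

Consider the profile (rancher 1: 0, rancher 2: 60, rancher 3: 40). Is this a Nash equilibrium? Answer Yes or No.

No

Total = 100 < 110: not provided.
Rancher 1 (pledges 0, payoff 0): pledging 50 → total 150, payoff 29. Profitable deviation.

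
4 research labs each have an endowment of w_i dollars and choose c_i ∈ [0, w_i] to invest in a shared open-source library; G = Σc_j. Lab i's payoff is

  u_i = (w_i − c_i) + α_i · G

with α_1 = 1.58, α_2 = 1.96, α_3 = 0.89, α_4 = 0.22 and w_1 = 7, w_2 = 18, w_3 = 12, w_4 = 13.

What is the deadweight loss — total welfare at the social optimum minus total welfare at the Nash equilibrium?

91.25

∂u_i/∂c_i = α_i − 1, so lab i contributes w_i if α_i > 1, else 0.
α_i > 1 for i ∈ {1, 2}; NE contributions (7, 18, 0, 0), G = 25.
W^NE = Σw_i − G^NE + (Σα_i)·G^NE = 50 + 3.65·25 = 141.25.
Planner: ∂(Σu_j)/∂c_i = Σα_j − 1 = 3.65 > 0, so everyone contributes w_i; G^SO = 50, W^SO = 50 + 3.65·50 = 232.5.
Deadweight loss = 91.25.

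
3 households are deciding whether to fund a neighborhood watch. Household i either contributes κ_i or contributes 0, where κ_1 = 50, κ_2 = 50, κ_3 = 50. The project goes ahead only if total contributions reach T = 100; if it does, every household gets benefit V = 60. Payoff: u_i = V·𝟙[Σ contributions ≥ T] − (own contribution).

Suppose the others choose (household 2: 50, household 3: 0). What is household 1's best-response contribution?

50

Others' total = 50. Contributing 50 brings total to 100 ≥ 100: gain V − κ_1 = 10.
Best response: 50.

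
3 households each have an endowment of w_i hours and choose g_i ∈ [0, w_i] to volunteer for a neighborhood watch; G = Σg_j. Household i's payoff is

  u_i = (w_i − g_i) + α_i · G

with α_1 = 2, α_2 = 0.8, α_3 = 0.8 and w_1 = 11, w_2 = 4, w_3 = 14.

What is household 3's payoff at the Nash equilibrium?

∂u_i/∂g_i = α_i − 1, so household i contributes w_i if α_i > 1, else 0.
α_i > 1 for i ∈ {1}; NE contributions (11, 0, 0), G = 11.
u_3 = (14 − 0) + 0.8·11 = 22.8.

22.8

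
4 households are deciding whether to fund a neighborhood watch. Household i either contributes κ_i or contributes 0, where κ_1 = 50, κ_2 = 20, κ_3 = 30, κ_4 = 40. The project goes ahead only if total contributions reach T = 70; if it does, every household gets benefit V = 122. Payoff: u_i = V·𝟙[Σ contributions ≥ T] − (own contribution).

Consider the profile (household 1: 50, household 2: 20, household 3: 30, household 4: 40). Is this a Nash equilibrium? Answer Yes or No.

Total = 140 ≥ 70: provided.
Household 1 (pledges 50, payoff 72): dropping to 0 → total 90, payoff 122. Profitable deviation.

No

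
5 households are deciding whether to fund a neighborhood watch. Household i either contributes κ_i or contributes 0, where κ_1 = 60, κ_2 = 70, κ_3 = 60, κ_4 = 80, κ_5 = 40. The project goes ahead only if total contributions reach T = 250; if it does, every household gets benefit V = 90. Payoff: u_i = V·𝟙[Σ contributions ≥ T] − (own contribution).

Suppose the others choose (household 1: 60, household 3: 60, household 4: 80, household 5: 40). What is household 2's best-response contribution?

Others' total = 240. Contributing 70 brings total to 310 ≥ 250: gain V − κ_2 = 20.
Best response: 70.

70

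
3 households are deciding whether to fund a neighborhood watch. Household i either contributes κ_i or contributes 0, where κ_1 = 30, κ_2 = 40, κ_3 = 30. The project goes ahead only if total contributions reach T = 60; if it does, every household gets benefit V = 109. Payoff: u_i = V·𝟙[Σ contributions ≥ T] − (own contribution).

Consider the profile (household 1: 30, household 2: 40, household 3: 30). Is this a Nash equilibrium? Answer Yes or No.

Total = 100 ≥ 60: provided.
Household 1 (pledges 30, payoff 79): dropping to 0 → total 70, payoff 109. Profitable deviation.

No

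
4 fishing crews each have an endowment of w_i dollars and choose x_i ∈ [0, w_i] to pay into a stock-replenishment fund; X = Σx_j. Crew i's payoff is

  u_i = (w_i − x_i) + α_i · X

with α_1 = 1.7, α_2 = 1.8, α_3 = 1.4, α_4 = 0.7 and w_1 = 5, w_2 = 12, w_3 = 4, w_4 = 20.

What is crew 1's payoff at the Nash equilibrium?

∂u_i/∂x_i = α_i − 1, so crew i contributes w_i if α_i > 1, else 0.
α_i > 1 for i ∈ {1, 2, 3}; NE contributions (5, 12, 4, 0), X = 21.
u_1 = (5 − 5) + 1.7·21 = 35.7.

35.7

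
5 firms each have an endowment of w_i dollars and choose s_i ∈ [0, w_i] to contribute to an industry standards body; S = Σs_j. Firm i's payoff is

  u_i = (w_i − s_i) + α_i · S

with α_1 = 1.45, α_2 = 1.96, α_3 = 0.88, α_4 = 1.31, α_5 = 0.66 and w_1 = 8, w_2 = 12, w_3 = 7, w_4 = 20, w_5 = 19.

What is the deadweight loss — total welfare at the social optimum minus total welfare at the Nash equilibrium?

∂u_i/∂s_i = α_i − 1, so firm i contributes w_i if α_i > 1, else 0.
α_i > 1 for i ∈ {1, 2, 4}; NE contributions (8, 12, 0, 20, 0), S = 40.
W^NE = Σw_i − S^NE + (Σα_i)·S^NE = 66 + 5.26·40 = 276.4.
Planner: ∂(Σu_j)/∂s_i = Σα_j − 1 = 5.26 > 0, so everyone contributes w_i; S^SO = 66, W^SO = 66 + 5.26·66 = 413.16.
Deadweight loss = 136.76.

136.76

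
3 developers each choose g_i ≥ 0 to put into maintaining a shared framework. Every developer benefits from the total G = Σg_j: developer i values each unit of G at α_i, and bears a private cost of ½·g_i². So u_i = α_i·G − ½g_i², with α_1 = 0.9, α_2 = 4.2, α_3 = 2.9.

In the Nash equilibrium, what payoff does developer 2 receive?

Developer i's FOC: ∂u_i/∂g_i = α_i − g_i = 0, so g_i* = α_i.
NE contributions = (0.9, 4.2, 2.9); G = 8.
u_2 = α_2·G − ½·(g_2)² = 4.2·8 − ½·4.2² = 24.78.

24.78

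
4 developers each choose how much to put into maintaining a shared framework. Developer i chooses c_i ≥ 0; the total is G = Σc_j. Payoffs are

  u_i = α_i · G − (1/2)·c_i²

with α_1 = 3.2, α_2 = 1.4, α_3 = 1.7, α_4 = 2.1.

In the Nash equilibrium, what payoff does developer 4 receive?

15.435

Developer i's FOC: ∂u_i/∂c_i = α_i − c_i = 0, so c_i* = α_i.
NE contributions = (3.2, 1.4, 1.7, 2.1); G = 8.4.
u_4 = α_4·G − ½·(c_4)² = 2.1·8.4 − ½·2.1² = 15.435.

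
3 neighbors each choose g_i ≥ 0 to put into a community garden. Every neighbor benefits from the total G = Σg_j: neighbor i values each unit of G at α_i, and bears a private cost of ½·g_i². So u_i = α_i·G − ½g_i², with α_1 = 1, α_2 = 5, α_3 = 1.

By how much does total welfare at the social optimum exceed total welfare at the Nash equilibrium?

Neighbor i's FOC: ∂u_i/∂g_i = α_i − g_i = 0, so g_i* = α_i.
NE contributions = (1, 5, 1); G = 7.
W^NE = (Σα)·G − ½Σα_i² = 7² − ½·27 = 35.5.
Planner sets g_i = Σα_j = 7 for every i, so G^SO = 3·7 = 21.
W^SO = (Σα)·G^SO − ½·3·(Σα)² = (3/2)·7² = 73.5.
Deadweight loss = W^SO − W^NE = 38.

38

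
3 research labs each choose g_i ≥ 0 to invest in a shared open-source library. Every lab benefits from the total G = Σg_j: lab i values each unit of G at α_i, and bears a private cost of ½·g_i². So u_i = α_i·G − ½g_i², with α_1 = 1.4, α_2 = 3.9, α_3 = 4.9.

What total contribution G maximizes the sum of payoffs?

30.6

Planner FOC: ∂(Σu_j)/∂g_i = (Σα_j) − g_i = 0, so g_i^SO = Σα_j = 10.2 for every i; G^SO = 30.6.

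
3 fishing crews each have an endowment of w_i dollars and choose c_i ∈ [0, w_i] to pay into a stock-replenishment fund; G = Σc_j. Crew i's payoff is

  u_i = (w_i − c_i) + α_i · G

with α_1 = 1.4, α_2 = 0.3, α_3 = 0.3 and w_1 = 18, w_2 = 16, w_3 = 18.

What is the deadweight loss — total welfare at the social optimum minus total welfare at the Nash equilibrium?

34

∂u_i/∂c_i = α_i − 1, so crew i contributes w_i if α_i > 1, else 0.
α_i > 1 for i ∈ {1}; NE contributions (18, 0, 0), G = 18.
W^NE = Σw_i − G^NE + (Σα_i)·G^NE = 52 + 1·18 = 70.
Planner: ∂(Σu_j)/∂c_i = Σα_j − 1 = 1 > 0, so everyone contributes w_i; G^SO = 52, W^SO = 52 + 1·52 = 104.
Deadweight loss = 34.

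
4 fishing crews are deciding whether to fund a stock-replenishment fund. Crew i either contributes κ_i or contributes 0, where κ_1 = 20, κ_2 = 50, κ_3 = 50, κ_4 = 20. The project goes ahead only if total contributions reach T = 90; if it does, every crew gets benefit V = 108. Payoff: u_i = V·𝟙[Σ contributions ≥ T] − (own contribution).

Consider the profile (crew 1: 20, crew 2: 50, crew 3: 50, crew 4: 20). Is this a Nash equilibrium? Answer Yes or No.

No

Total = 140 ≥ 90: provided.
Crew 1 (pledges 20, payoff 88): dropping to 0 → total 120, payoff 108. Profitable deviation.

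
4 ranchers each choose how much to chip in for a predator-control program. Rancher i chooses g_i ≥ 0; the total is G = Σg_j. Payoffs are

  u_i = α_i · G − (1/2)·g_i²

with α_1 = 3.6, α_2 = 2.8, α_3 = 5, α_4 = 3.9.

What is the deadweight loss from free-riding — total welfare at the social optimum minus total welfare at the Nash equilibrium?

Rancher i's FOC: ∂u_i/∂g_i = α_i − g_i = 0, so g_i* = α_i.
NE contributions = (3.6, 2.8, 5, 3.9); G = 15.3.
W^NE = (Σα)·G − ½Σα_i² = 15.3² − ½·61.01 = 203.585.
Planner sets g_i = Σα_j = 15.3 for every i, so G^SO = 4·15.3 = 61.2.
W^SO = (Σα)·G^SO − ½·4·(Σα)² = (4/2)·15.3² = 468.18.
Deadweight loss = W^SO − W^NE = 264.595.

264.595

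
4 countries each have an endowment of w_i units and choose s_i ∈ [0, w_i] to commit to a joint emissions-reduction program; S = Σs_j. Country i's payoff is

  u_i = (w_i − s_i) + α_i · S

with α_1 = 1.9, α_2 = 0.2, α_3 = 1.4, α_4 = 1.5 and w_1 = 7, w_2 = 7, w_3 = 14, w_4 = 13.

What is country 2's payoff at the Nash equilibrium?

∂u_i/∂s_i = α_i − 1, so country i contributes w_i if α_i > 1, else 0.
α_i > 1 for i ∈ {1, 3, 4}; NE contributions (7, 0, 14, 13), S = 34.
u_2 = (7 − 0) + 0.2·34 = 13.8.

13.8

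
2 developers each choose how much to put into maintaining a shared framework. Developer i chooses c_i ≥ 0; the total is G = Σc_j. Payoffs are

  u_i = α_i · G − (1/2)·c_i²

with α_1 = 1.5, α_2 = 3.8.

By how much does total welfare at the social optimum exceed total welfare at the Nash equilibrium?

Developer i's FOC: ∂u_i/∂c_i = α_i − c_i = 0, so c_i* = α_i.
NE contributions = (1.5, 3.8); G = 5.3.
W^NE = (Σα)·G − ½Σα_i² = 5.3² − ½·16.69 = 19.745.
Planner sets c_i = Σα_j = 5.3 for every i, so G^SO = 2·5.3 = 10.6.
W^SO = (Σα)·G^SO − ½·2·(Σα)² = (2/2)·5.3² = 28.09.
Deadweight loss = W^SO − W^NE = 8.345.

8.345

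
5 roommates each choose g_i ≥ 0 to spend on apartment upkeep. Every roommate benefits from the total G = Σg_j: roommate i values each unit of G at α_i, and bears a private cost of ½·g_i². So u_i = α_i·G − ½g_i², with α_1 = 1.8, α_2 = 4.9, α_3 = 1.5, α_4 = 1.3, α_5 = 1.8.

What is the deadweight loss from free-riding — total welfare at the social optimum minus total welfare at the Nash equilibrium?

208.75

Roommate i's FOC: ∂u_i/∂g_i = α_i − g_i = 0, so g_i* = α_i.
NE contributions = (1.8, 4.9, 1.5, 1.3, 1.8); G = 11.3.
W^NE = (Σα)·G − ½Σα_i² = 11.3² − ½·34.43 = 110.475.
Planner sets g_i = Σα_j = 11.3 for every i, so G^SO = 5·11.3 = 56.5.
W^SO = (Σα)·G^SO − ½·5·(Σα)² = (5/2)·11.3² = 319.225.
Deadweight loss = W^SO − W^NE = 208.75.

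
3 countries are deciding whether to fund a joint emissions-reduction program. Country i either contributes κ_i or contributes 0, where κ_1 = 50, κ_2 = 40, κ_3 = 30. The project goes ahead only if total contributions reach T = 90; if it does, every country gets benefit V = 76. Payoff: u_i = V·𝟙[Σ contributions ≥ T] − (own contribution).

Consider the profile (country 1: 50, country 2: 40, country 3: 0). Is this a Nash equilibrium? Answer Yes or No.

Total = 90 ≥ 90: provided.
Country 1 (pledges 50, payoff 26): dropping to 0 → total 40, payoff 0. No gain.
Country 2 (pledges 40, payoff 36): dropping to 0 → total 50, payoff 0. No gain.
Country 3 (pledges 0, payoff 76): pledging 30 → total 120, payoff 46. No gain.

Yes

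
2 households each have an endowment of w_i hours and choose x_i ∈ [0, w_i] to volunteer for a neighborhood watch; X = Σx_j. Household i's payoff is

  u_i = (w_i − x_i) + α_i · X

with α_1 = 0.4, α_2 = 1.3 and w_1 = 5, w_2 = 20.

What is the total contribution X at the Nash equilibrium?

∂u_i/∂x_i = α_i − 1, so household i contributes w_i if α_i > 1, else 0.
α_i > 1 for i ∈ {2}; NE contributions (0, 20), X = 20.

20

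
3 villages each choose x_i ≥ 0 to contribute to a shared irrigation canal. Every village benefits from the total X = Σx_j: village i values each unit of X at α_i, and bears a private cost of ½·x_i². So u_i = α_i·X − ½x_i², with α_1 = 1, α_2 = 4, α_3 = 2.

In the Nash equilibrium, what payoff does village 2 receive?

Village i's FOC: ∂u_i/∂x_i = α_i − x_i = 0, so x_i* = α_i.
NE contributions = (1, 4, 2); X = 7.
u_2 = α_2·X − ½·(x_2)² = 4·7 − ½·4² = 20.

20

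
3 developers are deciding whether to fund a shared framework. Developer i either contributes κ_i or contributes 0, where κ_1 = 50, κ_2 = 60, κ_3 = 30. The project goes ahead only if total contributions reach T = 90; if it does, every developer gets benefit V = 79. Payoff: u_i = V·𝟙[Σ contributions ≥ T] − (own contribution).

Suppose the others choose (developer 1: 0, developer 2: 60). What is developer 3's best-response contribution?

Others' total = 60. Contributing 30 brings total to 90 ≥ 90: gain V − κ_3 = 49.
Best response: 30.

30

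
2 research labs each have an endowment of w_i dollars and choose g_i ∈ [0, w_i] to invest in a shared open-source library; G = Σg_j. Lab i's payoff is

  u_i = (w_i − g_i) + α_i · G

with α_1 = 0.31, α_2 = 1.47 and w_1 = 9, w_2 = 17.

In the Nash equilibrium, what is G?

17

∂u_i/∂g_i = α_i − 1, so lab i contributes w_i if α_i > 1, else 0.
α_i > 1 for i ∈ {2}; NE contributions (0, 17), G = 17.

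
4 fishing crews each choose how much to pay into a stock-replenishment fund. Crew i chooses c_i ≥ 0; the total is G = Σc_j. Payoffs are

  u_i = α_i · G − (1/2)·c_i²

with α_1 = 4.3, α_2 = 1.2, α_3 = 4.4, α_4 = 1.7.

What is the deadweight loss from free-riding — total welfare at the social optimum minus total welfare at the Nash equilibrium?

Crew i's FOC: ∂u_i/∂c_i = α_i − c_i = 0, so c_i* = α_i.
NE contributions = (4.3, 1.2, 4.4, 1.7); G = 11.6.
W^NE = (Σα)·G − ½Σα_i² = 11.6² − ½·42.18 = 113.47.
Planner sets c_i = Σα_j = 11.6 for every i, so G^SO = 4·11.6 = 46.4.
W^SO = (Σα)·G^SO − ½·4·(Σα)² = (4/2)·11.6² = 269.12.
Deadweight loss = W^SO − W^NE = 155.65.

155.65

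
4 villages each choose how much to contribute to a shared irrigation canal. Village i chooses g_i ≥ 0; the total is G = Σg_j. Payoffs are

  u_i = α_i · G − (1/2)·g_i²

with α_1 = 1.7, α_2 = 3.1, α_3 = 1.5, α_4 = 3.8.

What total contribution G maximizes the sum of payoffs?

Planner FOC: ∂(Σu_j)/∂g_i = (Σα_j) − g_i = 0, so g_i^SO = Σα_j = 10.1 for every i; G^SO = 40.4.

40.4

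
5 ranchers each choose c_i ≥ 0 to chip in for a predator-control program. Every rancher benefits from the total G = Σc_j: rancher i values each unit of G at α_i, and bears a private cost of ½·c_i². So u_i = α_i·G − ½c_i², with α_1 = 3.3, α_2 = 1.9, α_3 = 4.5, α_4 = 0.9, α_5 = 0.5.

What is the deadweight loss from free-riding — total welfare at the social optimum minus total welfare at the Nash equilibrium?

Rancher i's FOC: ∂u_i/∂c_i = α_i − c_i = 0, so c_i* = α_i.
NE contributions = (3.3, 1.9, 4.5, 0.9, 0.5); G = 11.1.
W^NE = (Σα)·G − ½Σα_i² = 11.1² − ½·35.81 = 105.305.
Planner sets c_i = Σα_j = 11.1 for every i, so G^SO = 5·11.1 = 55.5.
W^SO = (Σα)·G^SO − ½·5·(Σα)² = (5/2)·11.1² = 308.025.
Deadweight loss = W^SO − W^NE = 202.72.

202.72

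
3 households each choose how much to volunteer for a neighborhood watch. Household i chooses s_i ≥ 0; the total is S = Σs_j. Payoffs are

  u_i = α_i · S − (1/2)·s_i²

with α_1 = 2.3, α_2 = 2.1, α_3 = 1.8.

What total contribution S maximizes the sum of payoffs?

18.6

Planner FOC: ∂(Σu_j)/∂s_i = (Σα_j) − s_i = 0, so s_i^SO = Σα_j = 6.2 for every i; S^SO = 18.6.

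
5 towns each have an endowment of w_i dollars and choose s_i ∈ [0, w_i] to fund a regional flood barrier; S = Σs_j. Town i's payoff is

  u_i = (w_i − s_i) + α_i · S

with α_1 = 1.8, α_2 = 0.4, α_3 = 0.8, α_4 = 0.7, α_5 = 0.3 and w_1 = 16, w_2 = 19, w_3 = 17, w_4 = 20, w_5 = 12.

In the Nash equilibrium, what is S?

16

∂u_i/∂s_i = α_i − 1, so town i contributes w_i if α_i > 1, else 0.
α_i > 1 for i ∈ {1}; NE contributions (16, 0, 0, 0, 0), S = 16.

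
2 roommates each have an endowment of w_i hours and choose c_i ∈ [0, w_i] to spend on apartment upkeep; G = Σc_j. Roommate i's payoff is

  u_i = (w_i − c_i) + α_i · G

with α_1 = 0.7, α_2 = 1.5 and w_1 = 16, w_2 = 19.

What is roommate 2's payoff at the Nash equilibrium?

28.5

∂u_i/∂c_i = α_i − 1, so roommate i contributes w_i if α_i > 1, else 0.
α_i > 1 for i ∈ {2}; NE contributions (0, 19), G = 19.
u_2 = (19 − 19) + 1.5·19 = 28.5.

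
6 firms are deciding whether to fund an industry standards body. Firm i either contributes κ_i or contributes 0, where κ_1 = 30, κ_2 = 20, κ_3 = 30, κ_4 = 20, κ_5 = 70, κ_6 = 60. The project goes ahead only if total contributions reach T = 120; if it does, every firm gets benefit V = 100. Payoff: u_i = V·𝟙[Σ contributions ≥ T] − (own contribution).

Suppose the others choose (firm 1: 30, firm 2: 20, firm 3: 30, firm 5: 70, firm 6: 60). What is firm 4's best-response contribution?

Others' total = 210 ≥ 120; contributing adds cost 20 for no extra benefit.
Best response: 0.

0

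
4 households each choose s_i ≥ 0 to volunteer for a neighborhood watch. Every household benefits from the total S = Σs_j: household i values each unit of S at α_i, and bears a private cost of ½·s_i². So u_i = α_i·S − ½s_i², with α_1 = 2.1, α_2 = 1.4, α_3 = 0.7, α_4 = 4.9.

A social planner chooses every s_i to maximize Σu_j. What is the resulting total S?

36.4

Planner FOC: ∂(Σu_j)/∂s_i = (Σα_j) − s_i = 0, so s_i^SO = Σα_j = 9.1 for every i; S^SO = 36.4.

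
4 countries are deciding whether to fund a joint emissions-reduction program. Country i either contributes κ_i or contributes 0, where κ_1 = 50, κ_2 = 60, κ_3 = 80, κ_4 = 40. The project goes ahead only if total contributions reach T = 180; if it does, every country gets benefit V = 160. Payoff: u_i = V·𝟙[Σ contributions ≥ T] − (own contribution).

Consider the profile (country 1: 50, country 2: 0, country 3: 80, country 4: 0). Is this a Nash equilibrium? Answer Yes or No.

Total = 130 < 180: not provided.
Country 1 (pledges 50, payoff -50): dropping to 0 → total 80, payoff 0. Profitable deviation.

No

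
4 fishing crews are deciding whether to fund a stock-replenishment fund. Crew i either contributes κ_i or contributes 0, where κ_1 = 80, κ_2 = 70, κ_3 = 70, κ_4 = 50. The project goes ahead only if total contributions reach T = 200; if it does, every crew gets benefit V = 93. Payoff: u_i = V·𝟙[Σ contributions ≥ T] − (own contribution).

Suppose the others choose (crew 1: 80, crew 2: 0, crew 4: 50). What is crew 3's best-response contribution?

Others' total = 130. Contributing 70 brings total to 200 ≥ 200: gain V − κ_3 = 23.
Best response: 70.

70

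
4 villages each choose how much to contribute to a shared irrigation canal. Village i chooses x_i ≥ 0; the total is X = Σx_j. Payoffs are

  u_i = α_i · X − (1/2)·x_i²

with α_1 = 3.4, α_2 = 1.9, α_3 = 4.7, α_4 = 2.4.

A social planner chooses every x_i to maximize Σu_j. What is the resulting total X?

49.6

Planner FOC: ∂(Σu_j)/∂x_i = (Σα_j) − x_i = 0, so x_i^SO = Σα_j = 12.4 for every i; X^SO = 49.6.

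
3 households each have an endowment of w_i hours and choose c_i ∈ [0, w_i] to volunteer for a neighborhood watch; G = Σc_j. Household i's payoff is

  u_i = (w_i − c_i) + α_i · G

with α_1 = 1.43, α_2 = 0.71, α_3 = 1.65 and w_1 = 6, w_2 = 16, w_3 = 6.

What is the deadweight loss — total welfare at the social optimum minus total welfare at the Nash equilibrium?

∂u_i/∂c_i = α_i − 1, so household i contributes w_i if α_i > 1, else 0.
α_i > 1 for i ∈ {1, 3}; NE contributions (6, 0, 6), G = 12.
W^NE = Σw_i − G^NE + (Σα_i)·G^NE = 28 + 2.79·12 = 61.48.
Planner: ∂(Σu_j)/∂c_i = Σα_j − 1 = 2.79 > 0, so everyone contributes w_i; G^SO = 28, W^SO = 28 + 2.79·28 = 106.12.
Deadweight loss = 44.64.

44.64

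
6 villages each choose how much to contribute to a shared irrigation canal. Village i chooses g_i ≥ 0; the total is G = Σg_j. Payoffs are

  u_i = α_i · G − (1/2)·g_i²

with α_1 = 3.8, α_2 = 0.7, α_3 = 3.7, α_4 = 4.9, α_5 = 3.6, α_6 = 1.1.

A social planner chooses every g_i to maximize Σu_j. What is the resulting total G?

Planner FOC: ∂(Σu_j)/∂g_i = (Σα_j) − g_i = 0, so g_i^SO = Σα_j = 17.8 for every i; G^SO = 106.8.

106.8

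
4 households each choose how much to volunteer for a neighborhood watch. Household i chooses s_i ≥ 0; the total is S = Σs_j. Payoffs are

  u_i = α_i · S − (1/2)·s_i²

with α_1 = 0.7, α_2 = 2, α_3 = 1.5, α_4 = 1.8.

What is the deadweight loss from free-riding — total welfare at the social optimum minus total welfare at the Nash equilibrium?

Household i's FOC: ∂u_i/∂s_i = α_i − s_i = 0, so s_i* = α_i.
NE contributions = (0.7, 2, 1.5, 1.8); S = 6.
W^NE = (Σα)·S − ½Σα_i² = 6² − ½·9.98 = 31.01.
Planner sets s_i = Σα_j = 6 for every i, so S^SO = 4·6 = 24.
W^SO = (Σα)·S^SO − ½·4·(Σα)² = (4/2)·6² = 72.
Deadweight loss = W^SO − W^NE = 40.99.

40.99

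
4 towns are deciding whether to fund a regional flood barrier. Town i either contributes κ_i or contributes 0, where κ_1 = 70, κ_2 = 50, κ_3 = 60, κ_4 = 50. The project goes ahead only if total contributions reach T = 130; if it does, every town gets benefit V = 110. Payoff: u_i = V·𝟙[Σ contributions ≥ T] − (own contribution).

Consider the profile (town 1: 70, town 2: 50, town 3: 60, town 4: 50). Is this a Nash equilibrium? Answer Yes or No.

No

Total = 230 ≥ 130: provided.
Town 1 (pledges 70, payoff 40): dropping to 0 → total 160, payoff 110. Profitable deviation.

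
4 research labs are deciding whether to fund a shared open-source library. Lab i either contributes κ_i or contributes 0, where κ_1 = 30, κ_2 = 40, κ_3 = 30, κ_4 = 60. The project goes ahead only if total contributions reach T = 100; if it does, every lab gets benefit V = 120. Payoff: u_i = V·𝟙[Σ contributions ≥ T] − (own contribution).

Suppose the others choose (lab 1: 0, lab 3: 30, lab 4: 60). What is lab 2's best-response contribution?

40

Others' total = 90. Contributing 40 brings total to 130 ≥ 100: gain V − κ_2 = 80.
Best response: 40.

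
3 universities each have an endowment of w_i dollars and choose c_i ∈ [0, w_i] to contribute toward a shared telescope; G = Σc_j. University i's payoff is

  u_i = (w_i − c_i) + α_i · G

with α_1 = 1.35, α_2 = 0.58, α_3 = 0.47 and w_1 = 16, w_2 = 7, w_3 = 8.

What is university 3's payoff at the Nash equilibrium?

15.52

∂u_i/∂c_i = α_i − 1, so university i contributes w_i if α_i > 1, else 0.
α_i > 1 for i ∈ {1}; NE contributions (16, 0, 0), G = 16.
u_3 = (8 − 0) + 0.47·16 = 15.52.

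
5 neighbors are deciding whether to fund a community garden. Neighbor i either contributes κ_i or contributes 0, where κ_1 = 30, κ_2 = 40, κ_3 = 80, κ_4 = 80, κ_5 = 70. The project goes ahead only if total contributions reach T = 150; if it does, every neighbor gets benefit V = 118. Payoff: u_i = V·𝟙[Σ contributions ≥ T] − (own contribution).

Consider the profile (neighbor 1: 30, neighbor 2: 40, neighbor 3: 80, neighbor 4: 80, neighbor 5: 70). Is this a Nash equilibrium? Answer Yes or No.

No

Total = 300 ≥ 150: provided.
Neighbor 1 (pledges 30, payoff 88): dropping to 0 → total 270, payoff 118. Profitable deviation.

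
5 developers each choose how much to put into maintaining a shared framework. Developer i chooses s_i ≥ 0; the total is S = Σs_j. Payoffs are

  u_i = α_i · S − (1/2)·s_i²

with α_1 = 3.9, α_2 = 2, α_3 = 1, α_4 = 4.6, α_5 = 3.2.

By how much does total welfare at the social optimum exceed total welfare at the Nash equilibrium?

349.94

Developer i's FOC: ∂u_i/∂s_i = α_i − s_i = 0, so s_i* = α_i.
NE contributions = (3.9, 2, 1, 4.6, 3.2); S = 14.7.
W^NE = (Σα)·S − ½Σα_i² = 14.7² − ½·51.61 = 190.285.
Planner sets s_i = Σα_j = 14.7 for every i, so S^SO = 5·14.7 = 73.5.
W^SO = (Σα)·S^SO − ½·5·(Σα)² = (5/2)·14.7² = 540.225.
Deadweight loss = W^SO − W^NE = 349.94.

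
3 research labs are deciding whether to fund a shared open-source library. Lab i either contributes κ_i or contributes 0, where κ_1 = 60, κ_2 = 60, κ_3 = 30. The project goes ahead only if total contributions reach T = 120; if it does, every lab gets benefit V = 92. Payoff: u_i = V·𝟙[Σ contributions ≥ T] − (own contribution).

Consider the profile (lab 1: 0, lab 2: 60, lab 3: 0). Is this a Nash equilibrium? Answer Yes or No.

No

Total = 60 < 120: not provided.
Lab 1 (pledges 0, payoff 0): pledging 60 → total 120, payoff 32. Profitable deviation.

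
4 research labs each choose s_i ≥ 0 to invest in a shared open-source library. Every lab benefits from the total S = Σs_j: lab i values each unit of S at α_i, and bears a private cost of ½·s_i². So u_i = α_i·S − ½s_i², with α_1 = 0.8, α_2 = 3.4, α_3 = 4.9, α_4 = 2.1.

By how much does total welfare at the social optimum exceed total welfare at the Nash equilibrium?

Lab i's FOC: ∂u_i/∂s_i = α_i − s_i = 0, so s_i* = α_i.
NE contributions = (0.8, 3.4, 4.9, 2.1); S = 11.2.
W^NE = (Σα)·S − ½Σα_i² = 11.2² − ½·40.62 = 105.13.
Planner sets s_i = Σα_j = 11.2 for every i, so S^SO = 4·11.2 = 44.8.
W^SO = (Σα)·S^SO − ½·4·(Σα)² = (4/2)·11.2² = 250.88.
Deadweight loss = W^SO − W^NE = 145.75.

145.75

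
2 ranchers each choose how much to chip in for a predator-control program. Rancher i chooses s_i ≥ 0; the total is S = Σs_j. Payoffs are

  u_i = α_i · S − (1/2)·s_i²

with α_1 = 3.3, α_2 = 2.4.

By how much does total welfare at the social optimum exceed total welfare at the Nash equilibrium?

8.325

Rancher i's FOC: ∂u_i/∂s_i = α_i − s_i = 0, so s_i* = α_i.
NE contributions = (3.3, 2.4); S = 5.7.
W^NE = (Σα)·S − ½Σα_i² = 5.7² − ½·16.65 = 24.165.
Planner sets s_i = Σα_j = 5.7 for every i, so S^SO = 2·5.7 = 11.4.
W^SO = (Σα)·S^SO − ½·2·(Σα)² = (2/2)·5.7² = 32.49.
Deadweight loss = W^SO − W^NE = 8.325.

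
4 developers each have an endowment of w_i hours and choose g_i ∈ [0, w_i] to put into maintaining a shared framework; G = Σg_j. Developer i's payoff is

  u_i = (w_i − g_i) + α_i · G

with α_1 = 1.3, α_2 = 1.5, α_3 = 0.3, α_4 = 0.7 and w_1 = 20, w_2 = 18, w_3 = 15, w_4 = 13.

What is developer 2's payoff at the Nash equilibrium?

57

∂u_i/∂g_i = α_i − 1, so developer i contributes w_i if α_i > 1, else 0.
α_i > 1 for i ∈ {1, 2}; NE contributions (20, 18, 0, 0), G = 38.
u_2 = (18 − 18) + 1.5·38 = 57.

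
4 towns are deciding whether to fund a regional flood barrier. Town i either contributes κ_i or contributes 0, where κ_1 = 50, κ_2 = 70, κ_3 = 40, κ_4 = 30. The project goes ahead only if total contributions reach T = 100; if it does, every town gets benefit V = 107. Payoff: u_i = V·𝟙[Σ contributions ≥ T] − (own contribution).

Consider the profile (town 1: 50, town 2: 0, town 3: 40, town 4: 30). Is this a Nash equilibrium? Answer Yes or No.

Total = 120 ≥ 100: provided.
Town 1 (pledges 50, payoff 57): dropping to 0 → total 70, payoff 0. No gain.
Town 2 (pledges 0, payoff 107): pledging 70 → total 190, payoff 37. No gain.
Town 3 (pledges 40, payoff 67): dropping to 0 → total 80, payoff 0. No gain.
Town 4 (pledges 30, payoff 77): dropping to 0 → total 90, payoff 0. No gain.

Yes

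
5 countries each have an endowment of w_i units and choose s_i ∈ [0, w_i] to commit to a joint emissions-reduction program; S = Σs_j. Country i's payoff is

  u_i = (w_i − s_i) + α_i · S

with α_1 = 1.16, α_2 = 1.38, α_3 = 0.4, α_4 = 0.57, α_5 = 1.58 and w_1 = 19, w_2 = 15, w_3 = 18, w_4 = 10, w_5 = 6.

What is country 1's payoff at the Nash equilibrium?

46.4

∂u_i/∂s_i = α_i − 1, so country i contributes w_i if α_i > 1, else 0.
α_i > 1 for i ∈ {1, 2, 5}; NE contributions (19, 15, 0, 0, 6), S = 40.
u_1 = (19 − 19) + 1.16·40 = 46.4.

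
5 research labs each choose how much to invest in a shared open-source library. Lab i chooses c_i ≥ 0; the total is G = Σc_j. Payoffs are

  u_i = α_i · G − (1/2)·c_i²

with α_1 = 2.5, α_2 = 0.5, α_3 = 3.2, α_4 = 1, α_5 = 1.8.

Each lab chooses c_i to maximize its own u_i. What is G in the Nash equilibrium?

9

Lab i's FOC: ∂u_i/∂c_i = α_i − c_i = 0, so c_i* = α_i.
NE contributions = (2.5, 0.5, 3.2, 1, 1.8); G = 9.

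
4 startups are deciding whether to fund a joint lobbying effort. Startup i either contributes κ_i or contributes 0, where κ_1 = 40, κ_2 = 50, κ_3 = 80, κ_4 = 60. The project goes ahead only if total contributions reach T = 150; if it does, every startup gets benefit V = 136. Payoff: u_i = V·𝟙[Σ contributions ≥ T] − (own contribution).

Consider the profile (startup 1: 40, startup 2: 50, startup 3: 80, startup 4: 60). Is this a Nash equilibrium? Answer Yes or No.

No

Total = 230 ≥ 150: provided.
Startup 1 (pledges 40, payoff 96): dropping to 0 → total 190, payoff 136. Profitable deviation.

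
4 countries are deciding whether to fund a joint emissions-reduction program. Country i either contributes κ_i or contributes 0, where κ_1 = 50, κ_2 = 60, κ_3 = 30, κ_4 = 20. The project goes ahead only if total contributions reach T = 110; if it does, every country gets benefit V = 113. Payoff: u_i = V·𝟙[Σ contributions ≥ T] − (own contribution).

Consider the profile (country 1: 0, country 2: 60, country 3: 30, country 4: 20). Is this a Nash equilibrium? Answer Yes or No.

Yes

Total = 110 ≥ 110: provided.
Country 1 (pledges 0, payoff 113): pledging 50 → total 160, payoff 63. No gain.
Country 2 (pledges 60, payoff 53): dropping to 0 → total 50, payoff 0. No gain.
Country 3 (pledges 30, payoff 83): dropping to 0 → total 80, payoff 0. No gain.
Country 4 (pledges 20, payoff 93): dropping to 0 → total 90, payoff 0. No gain.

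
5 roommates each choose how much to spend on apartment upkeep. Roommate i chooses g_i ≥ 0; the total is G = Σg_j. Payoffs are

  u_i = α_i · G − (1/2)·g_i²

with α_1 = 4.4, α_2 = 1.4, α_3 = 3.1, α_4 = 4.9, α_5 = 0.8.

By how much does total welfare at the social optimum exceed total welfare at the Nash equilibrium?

Roommate i's FOC: ∂u_i/∂g_i = α_i − g_i = 0, so g_i* = α_i.
NE contributions = (4.4, 1.4, 3.1, 4.9, 0.8); G = 14.6.
W^NE = (Σα)·G − ½Σα_i² = 14.6² − ½·55.58 = 185.37.
Planner sets g_i = Σα_j = 14.6 for every i, so G^SO = 5·14.6 = 73.
W^SO = (Σα)·G^SO − ½·5·(Σα)² = (5/2)·14.6² = 532.9.
Deadweight loss = W^SO − W^NE = 347.53.

347.53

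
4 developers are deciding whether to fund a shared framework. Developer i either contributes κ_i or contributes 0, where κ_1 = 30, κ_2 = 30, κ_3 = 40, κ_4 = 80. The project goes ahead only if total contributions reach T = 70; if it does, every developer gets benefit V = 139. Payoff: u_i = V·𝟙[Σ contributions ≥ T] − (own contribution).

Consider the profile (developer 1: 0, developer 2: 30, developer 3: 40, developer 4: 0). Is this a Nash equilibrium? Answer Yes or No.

Yes

Total = 70 ≥ 70: provided.
Developer 1 (pledges 0, payoff 139): pledging 30 → total 100, payoff 109. No gain.
Developer 2 (pledges 30, payoff 109): dropping to 0 → total 40, payoff 0. No gain.
Developer 3 (pledges 40, payoff 99): dropping to 0 → total 30, payoff 0. No gain.
Developer 4 (pledges 0, payoff 139): pledging 80 → total 150, payoff 59. No gain.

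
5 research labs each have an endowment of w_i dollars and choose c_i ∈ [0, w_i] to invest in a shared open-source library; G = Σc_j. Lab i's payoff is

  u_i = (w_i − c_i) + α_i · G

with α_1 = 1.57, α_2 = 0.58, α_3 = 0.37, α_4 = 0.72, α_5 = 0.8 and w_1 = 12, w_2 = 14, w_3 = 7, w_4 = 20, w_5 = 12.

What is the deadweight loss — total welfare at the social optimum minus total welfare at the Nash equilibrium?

161.12

∂u_i/∂c_i = α_i − 1, so lab i contributes w_i if α_i > 1, else 0.
α_i > 1 for i ∈ {1}; NE contributions (12, 0, 0, 0, 0), G = 12.
W^NE = Σw_i − G^NE + (Σα_i)·G^NE = 65 + 3.04·12 = 101.48.
Planner: ∂(Σu_j)/∂c_i = Σα_j − 1 = 3.04 > 0, so everyone contributes w_i; G^SO = 65, W^SO = 65 + 3.04·65 = 262.6.
Deadweight loss = 161.12.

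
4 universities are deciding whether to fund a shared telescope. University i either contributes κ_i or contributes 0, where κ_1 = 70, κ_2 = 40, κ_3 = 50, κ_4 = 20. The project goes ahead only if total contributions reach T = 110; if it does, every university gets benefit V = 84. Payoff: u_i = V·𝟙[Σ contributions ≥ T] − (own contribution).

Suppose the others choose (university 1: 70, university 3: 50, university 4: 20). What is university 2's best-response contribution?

Others' total = 140 ≥ 110; contributing adds cost 40 for no extra benefit.
Best response: 0.

0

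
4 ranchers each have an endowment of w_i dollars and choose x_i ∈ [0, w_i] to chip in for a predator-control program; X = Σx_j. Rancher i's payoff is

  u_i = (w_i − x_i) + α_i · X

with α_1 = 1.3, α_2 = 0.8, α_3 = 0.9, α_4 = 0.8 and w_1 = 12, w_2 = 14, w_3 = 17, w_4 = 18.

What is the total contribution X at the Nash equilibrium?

12

∂u_i/∂x_i = α_i − 1, so rancher i contributes w_i if α_i > 1, else 0.
α_i > 1 for i ∈ {1}; NE contributions (12, 0, 0, 0), X = 12.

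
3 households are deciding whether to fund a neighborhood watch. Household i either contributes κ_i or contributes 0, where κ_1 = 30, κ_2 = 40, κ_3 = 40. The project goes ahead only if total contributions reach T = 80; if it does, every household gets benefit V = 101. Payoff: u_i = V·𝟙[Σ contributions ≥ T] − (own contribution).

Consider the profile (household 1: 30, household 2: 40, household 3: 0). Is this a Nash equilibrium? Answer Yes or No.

No

Total = 70 < 80: not provided.
Household 1 (pledges 30, payoff -30): dropping to 0 → total 40, payoff 0. Profitable deviation.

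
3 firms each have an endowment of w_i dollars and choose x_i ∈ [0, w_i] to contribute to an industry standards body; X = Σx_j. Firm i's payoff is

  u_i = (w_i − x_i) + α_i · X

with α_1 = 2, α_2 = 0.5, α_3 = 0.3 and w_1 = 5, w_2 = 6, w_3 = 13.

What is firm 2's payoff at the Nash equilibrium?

8.5

∂u_i/∂x_i = α_i − 1, so firm i contributes w_i if α_i > 1, else 0.
α_i > 1 for i ∈ {1}; NE contributions (5, 0, 0), X = 5.
u_2 = (6 − 0) + 0.5·5 = 8.5.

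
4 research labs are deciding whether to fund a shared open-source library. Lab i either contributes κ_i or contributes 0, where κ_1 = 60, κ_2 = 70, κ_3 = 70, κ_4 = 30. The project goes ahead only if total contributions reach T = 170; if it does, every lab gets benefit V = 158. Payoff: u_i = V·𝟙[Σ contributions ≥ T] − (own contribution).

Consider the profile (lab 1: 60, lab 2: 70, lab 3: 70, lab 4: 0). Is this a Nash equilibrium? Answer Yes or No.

Total = 200 ≥ 170: provided.
Lab 1 (pledges 60, payoff 98): dropping to 0 → total 140, payoff 0. No gain.
Lab 2 (pledges 70, payoff 88): dropping to 0 → total 130, payoff 0. No gain.
Lab 3 (pledges 70, payoff 88): dropping to 0 → total 130, payoff 0. No gain.
Lab 4 (pledges 0, payoff 158): pledging 30 → total 230, payoff 128. No gain.

Yes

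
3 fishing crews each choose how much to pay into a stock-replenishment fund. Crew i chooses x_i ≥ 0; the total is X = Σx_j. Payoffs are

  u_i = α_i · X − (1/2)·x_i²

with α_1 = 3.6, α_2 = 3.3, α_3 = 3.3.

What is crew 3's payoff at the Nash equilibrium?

Crew i's FOC: ∂u_i/∂x_i = α_i − x_i = 0, so x_i* = α_i.
NE contributions = (3.6, 3.3, 3.3); X = 10.2.
u_3 = α_3·X − ½·(x_3)² = 3.3·10.2 − ½·3.3² = 28.215.

28.215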